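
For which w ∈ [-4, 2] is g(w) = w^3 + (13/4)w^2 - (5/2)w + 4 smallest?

-4

Differentiating, g'(w) = 3w^2 + (13/2)w - 5/2; which vanishes at w = -5/2 and w = 1/3.
Evaluating at the critical points and endpoints: g(-4) = 2; g(-5/2) = 239/16; g(1/3) = 385/108; g(2) = 20.
So the minimum is g(-4) = 2.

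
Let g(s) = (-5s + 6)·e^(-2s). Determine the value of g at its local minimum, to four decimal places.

-0.0834

g'(s) = (-5)·e^(-2s) + (-5s + 6)·(-2)·e^(-2s) = (10s - 17)·e^(-2s). Since e^(-2s) > 0, the only critical point is s = 17/10.
g''(17/10) has the same sign as 10 > 0, so this is a local minimum.
g(17/10) = (-5/2)·e^(-17/5) ≈ -0.0834.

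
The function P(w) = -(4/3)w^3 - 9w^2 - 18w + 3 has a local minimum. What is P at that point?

12

P'(w) = -4w^2 - 18w - 18 = 0 at w = -3, -3/2.
P''(w) = -8w - 18. P''(-3) = 6 > 0 ⇒ local minimum; P''(-3/2) = -6 < 0 ⇒ local maximum.
The local minimum is P(-3) = 12.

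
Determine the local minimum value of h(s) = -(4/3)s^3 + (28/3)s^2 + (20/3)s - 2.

-254/81

h'(s) = -4s^2 + (56/3)s + 20/3. Setting h'(s) = 0 gives s ∈ {-1/3, 5}.
Since h''(s) = -8s + 56/3, we get h''(-1/3) = 64/3 > 0 ⇒ local minimum; h''(5) = -64/3 < 0 ⇒ local maximum.
So the local minimum value is h(-1/3) = -254/81.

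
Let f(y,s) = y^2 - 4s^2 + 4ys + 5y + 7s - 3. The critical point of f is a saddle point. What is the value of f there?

-287/32

∂f/∂y = 2y + 4s + 5 = 0 and ∂f/∂s = 4y - 8s + 7 = 0, so (y, s) = (-17/8, -3/16).
The Hessian has f_{yy} = 2, f_{ss} = -8, f_{ys} = 4, giving D = -32 < 0, so the point is a saddle point.
f(-17/8, -3/16) = -287/32.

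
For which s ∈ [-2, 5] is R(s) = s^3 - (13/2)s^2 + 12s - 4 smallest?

-2

Differentiating, R'(s) = 3s^2 - 13s + 12; which vanishes at s = 4/3 and s = 3.
Evaluating at the critical points and endpoints: R(-2) = -62, R(4/3) = 76/27, R(3) = 1/2, R(5) = 37/2.
So the minimum is R(-2) = -62.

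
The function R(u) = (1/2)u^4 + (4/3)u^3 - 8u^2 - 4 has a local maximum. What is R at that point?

R'(u) = 2u^3 + 4u^2 - 16u = 0 at u = -4, 0, 2.
R''(u) = 6u^2 + 8u - 16. R''(-4) = 48 > 0 ⇒ local minimum; R''(0) = -16 < 0 ⇒ local maximum; R''(2) = 24 > 0 ⇒ local minimum.
Thus R has its local maximum at u = 0, with value -4.

-4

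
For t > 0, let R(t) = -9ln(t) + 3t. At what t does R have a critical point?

R'(t) = -9/t + 3 = 0 gives t = 3.
R''(t) = 9/t², which is positive for t > 0, so this is a local minimum.
R(3) = -9·ln(3) + 9 ≈ -0.8875.

3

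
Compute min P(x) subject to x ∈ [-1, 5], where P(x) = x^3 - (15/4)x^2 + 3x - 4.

-47/4

Differentiating, P'(x) = 3x^2 - (15/2)x + 3; which vanishes at x = 1/2 and x = 2.
Candidates: P(-1) = -47/4,  P(1/2) = -53/16,  P(2) = -5,  P(5) = 169/4.
So the minimum is P(-1) = -47/4.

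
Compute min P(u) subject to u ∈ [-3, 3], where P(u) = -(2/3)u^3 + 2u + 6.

-6

P'(u) = -2u^2 + 2, which vanishes at u = -1 and u = 1.
Candidates: P(-3) = 18, P(-1) = 14/3, P(1) = 22/3, P(3) = -6.
The minimum over the interval is -6, attained at u = 3.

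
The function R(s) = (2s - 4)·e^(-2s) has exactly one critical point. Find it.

R'(s) = 2·e^(-2s) + (2s - 4)·(-2)·e^(-2s) = (-4s + 10)·e^(-2s). Since e^(-2s) > 0, the only critical point is s = 5/2.
R''(5/2) has the same sign as -4 < 0, so this is a local maximum.
R(5/2) = (1)·e^(-5) ≈ 0.0067.

5/2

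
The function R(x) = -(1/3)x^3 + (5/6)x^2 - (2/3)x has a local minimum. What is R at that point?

-14/81

R'(x) = -x^2 + (5/3)x - 2/3 = 0 at x = 2/3, 1.
R''(x) = -2x + 5/3. R''(2/3) = 1/3 > 0 ⇒ local minimum; R''(1) = -1/3 < 0 ⇒ local maximum.
Thus R has its local minimum at x = 2/3, with value -14/81.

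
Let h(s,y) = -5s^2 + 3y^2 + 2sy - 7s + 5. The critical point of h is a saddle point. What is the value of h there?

∂h/∂s = -10s + 2y - 7 = 0 and ∂h/∂y = 2s + 6y = 0, so (s, y) = (-21/32, 7/32).
The Hessian has h_{ss} = -10, h_{yy} = 6, h_{sy} = 2, giving D = -64 < 0, so the point is a saddle point.
h(-21/32, 7/32) = 467/64.

467/64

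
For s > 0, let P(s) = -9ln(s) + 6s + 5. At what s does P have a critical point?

P'(s) = -9/s + 6 = 0 gives s = 3/2.
P''(s) = 9/s², which is positive for s > 0, so this is a local minimum.
P(3/2) = -9·ln(3/2) + 9 + 5 ≈ 10.3508.

3/2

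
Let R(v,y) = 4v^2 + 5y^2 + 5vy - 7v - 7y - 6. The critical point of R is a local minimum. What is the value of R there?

-526/55

∂R/∂v = 8v + 5y - 7 = 0 and ∂R/∂y = 5v + 10y - 7 = 0, so (v, y) = (7/11, 21/55).
The Hessian has R_{vv} = 8, R_{yy} = 10, R_{vy} = 5, giving D = 55 > 0 with R_{vv} > 0, so the point is a local minimum.
R(7/11, 21/55) = -526/55.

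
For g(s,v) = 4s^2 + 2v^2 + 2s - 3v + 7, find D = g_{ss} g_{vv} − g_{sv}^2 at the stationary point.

32

∂g/∂s = 8s + 2 = 0 and ∂g/∂v = 4v - 3 = 0, so (s, v) = (-1/4, 3/4).
The Hessian has g_{ss} = 8, g_{vv} = 4, g_{sv} = 0, giving D = 32 > 0 with g_{ss} > 0, so the point is a local minimum.
D = (8)·(4) − (0)^2 = 32.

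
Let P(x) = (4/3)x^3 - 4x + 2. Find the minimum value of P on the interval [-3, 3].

-22

The derivative is 4x^2 - 4, which vanishes at x = -1 and x = 1.
Compare values at every candidate in [-3, 3]: P(-3) = -22,  P(-1) = 14/3,  P(1) = -2/3,  P(3) = 26.
Hence the absolute minimum is -22 at x = -3.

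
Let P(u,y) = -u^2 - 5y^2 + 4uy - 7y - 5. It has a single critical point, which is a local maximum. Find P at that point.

∂P/∂u = -2u + 4y = 0 and ∂P/∂y = 4u - 10y - 7 = 0, so (u, y) = (-7, -7/2).
The Hessian has P_{uu} = -2, P_{yy} = -10, P_{uy} = 4, giving D = 4 > 0 with P_{uu} < 0, so the point is a local maximum.
P(-7, -7/2) = 29/4.

29/4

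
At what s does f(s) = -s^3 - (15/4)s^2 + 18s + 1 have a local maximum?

3/2

f'(s) = -3s^2 - (15/2)s + 18. Setting f'(s) = 0 gives s ∈ {-4, 3/2}.
f''(s) = -6s - 15/2. f''(-4) = 33/2 > 0 ⇒ local minimum; f''(3/2) = -33/2 < 0 ⇒ local maximum.
So the local maximum value is f(3/2) = 259/16.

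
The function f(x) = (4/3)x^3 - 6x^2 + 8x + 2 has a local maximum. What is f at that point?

Critical points: f'(x) = 4x^2 - 12x + 8 vanishes at x = 1, 2.
f''(x) = 8x - 12. f''(1) = -4 < 0 ⇒ local maximum; f''(2) = 4 > 0 ⇒ local minimum.
The local maximum is f(1) = 16/3.

16/3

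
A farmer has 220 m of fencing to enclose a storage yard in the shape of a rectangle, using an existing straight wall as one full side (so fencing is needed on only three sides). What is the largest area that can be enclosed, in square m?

Let the sides perpendicular to the wall have length x and the parallel side y, so 2x + y = 220 and the area is A = xy = x(220 − 2x).
A'(x) = 220 − 4x = 0 gives x = 55, and A''(x) = −4 < 0 confirms a maximum.
Then y = 220 − 2·55 = 110 and A = 6050.

6050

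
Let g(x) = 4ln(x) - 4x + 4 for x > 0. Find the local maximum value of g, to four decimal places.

0.0000

g'(x) = 4/x − 4 = 0 gives x = 1.
g''(x) = -4/x², which is negative for x > 0, so this is a local maximum.
g(1) = 4·ln(1) - 4 + 4 ≈ 0.0000.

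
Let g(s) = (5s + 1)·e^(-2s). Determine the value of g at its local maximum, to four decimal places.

1.3720

By the product rule, g'(s) = (-10s + 3)·e^(-2s). Since e^(-2s) > 0, the only critical point is s = 3/10.
g''(3/10) has the same sign as -10 < 0, so this is a local maximum.
g(3/10) = (5/2)·e^(-3/5) ≈ 1.3720.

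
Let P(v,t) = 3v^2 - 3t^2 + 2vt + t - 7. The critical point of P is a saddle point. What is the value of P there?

-277/40

∂P/∂v = 6v + 2t = 0 and ∂P/∂t = 2v - 6t + 1 = 0, so (v, t) = (-1/20, 3/20).
The Hessian has P_{vv} = 6, P_{tt} = -6, P_{vt} = 2, giving D = -40 < 0, so the point is a saddle point.
P(-1/20, 3/20) = -277/40.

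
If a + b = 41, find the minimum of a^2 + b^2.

With a + b = 41, a^2 + b^2 = a^2 + (41 − a)^2.
The derivative 2a − 2(41 − a) = 4a − 82 vanishes at a = 41/2; second derivative 4 > 0, a minimum.
The minimum is 2·(41/2)^2 = 1681/2.

1681/2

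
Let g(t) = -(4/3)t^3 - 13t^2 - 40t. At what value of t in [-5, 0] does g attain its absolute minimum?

0

Differentiating, g'(t) = -4t^2 - 26t - 40; which vanishes at t = -4 and t = -5/2.
Compare values at every candidate in [-5, 0]: g(-5) = 125/3, g(-4) = 112/3, g(-5/2) = 475/12, g(0) = 0.
Hence the absolute minimum is 0 at t = 0.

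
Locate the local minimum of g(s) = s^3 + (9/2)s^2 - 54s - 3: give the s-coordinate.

g'(s) = 3s^2 + 9s - 54 = 0 at s = -6, 3.
Second-derivative test with g''(s) = 6s + 9: g''(-6) = -27 < 0 ⇒ local maximum; g''(3) = 27 > 0 ⇒ local minimum.
Thus g has its local minimum at s = 3, with value -195/2.

3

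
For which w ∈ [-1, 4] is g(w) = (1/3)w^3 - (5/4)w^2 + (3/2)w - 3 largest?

4

g'(w) = w^2 - (5/2)w + 3/2, which vanishes at w = 1 and w = 3/2.
Candidates: g(-1) = -73/12; g(1) = -29/12; g(3/2) = -39/16; g(4) = 13/3.
The maximum over the interval is 13/3, attained at w = 4.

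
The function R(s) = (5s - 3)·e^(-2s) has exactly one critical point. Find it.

Differentiating with the product rule gives R'(s) = (-10s + 11)·e^(-2s). Since e^(-2s) > 0, the only critical point is s = 11/10.
R''(11/10) has the same sign as -10 < 0, so this is a local maximum.
R(11/10) = (5/2)·e^(-11/5) ≈ 0.2770.

11/10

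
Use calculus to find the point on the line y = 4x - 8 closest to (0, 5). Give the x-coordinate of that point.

52/17

Minimize D(x)^2 = (x + 0)^2 + (4x - 13)^2.
d/dx[D^2] = 2(x + 0) + 2·4·(4x - 13) = 0 ⇒ x = 52/17.
Then y = 72/17 and the distance is √(169/17) ≈ 3.1530.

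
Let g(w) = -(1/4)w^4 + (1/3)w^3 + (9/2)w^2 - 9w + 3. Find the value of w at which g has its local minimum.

1

Critical points: g'(w) = -w^3 + w^2 + 9w - 9 vanishes at w = -3, 1, 3.
g''(w) = -3w^2 + 2w + 9. g''(-3) = -24 < 0 ⇒ local maximum; g''(1) = 8 > 0 ⇒ local minimum; g''(3) = -12 < 0 ⇒ local maximum.
The local minimum is g(1) = -17/12.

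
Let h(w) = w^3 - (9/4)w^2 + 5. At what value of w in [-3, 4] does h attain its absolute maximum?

Differentiating, h'(w) = 3w^2 - (9/2)w; which vanishes at w = 0 and w = 3/2.
Evaluating at the critical points and endpoints: h(-3) = -169/4,  h(0) = 5,  h(3/2) = 53/16,  h(4) = 33.
The maximum over the interval is 33, attained at w = 4.

4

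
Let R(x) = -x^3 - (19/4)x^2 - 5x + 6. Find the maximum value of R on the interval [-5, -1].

Differentiating, R'(x) = -3x^2 - (19/2)x - 5; whose only zero in [-5, -1] is x = -5/2.
Evaluating at the critical points and endpoints: R(-5) = 149/4,  R(-5/2) = 71/16,  R(-1) = 29/4.
Hence the absolute maximum is 149/4 at x = -5.

149/4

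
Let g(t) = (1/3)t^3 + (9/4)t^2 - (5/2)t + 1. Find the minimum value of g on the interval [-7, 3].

g'(t) = t^2 + (9/2)t - 5/2, which vanishes at t = -5 and t = 1/2.
Evaluating at the critical points and endpoints: g(-7) = 173/12,  g(-5) = 337/12,  g(1/2) = 17/48,  g(3) = 91/4.
So the minimum is g(1/2) = 17/48.

17/48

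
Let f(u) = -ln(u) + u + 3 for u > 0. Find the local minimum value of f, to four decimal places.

4.0000

f'(u) = -1/u + 1 = 0 gives u = 1.
f''(u) = 1/u², which is positive for u > 0, so this is a local minimum.
f(1) = -1·ln(1) + 1 + 3 ≈ 4.0000.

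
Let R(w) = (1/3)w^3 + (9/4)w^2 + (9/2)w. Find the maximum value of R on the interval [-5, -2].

-9/4

The derivative is w^2 + (9/2)w + 9/2, whose only zero in [-5, -2] is w = -3.
Compare values at every candidate in [-5, -2]: R(-5) = -95/12, R(-3) = -9/4, R(-2) = -8/3.
Hence the absolute maximum is -9/4 at w = -3.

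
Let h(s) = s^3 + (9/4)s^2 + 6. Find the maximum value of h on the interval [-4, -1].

123/16

The derivative is 3s^2 + (9/2)s, whose only zero in [-4, -1] is s = -3/2.
Evaluating at the critical points and endpoints: h(-4) = -22,  h(-3/2) = 123/16,  h(-1) = 29/4.
So the maximum is h(-3/2) = 123/16.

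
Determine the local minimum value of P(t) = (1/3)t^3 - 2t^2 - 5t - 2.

P'(t) = t^2 - 4t - 5. Setting P'(t) = 0 gives t ∈ {-1, 5}.
Second-derivative test with P''(t) = 2t - 4: P''(-1) = -6 < 0 ⇒ local maximum; P''(5) = 6 > 0 ⇒ local minimum.
So the local minimum value is P(5) = -106/3.

-106/3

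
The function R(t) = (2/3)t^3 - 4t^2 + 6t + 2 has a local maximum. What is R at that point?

Critical points: R'(t) = 2t^2 - 8t + 6 vanishes at t = 1, 3.
R''(t) = 4t - 8. R''(1) = -4 < 0 ⇒ local maximum; R''(3) = 4 > 0 ⇒ local minimum.
So the local maximum value is R(1) = 14/3.

14/3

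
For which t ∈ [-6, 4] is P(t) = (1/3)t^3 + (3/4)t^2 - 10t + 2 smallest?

5/2

Differentiating, P'(t) = t^2 + (3/2)t - 10; which vanishes at t = -4 and t = 5/2.
Compare values at every candidate in [-6, 4]: P(-6) = 17; P(-4) = 98/3; P(5/2) = -629/48; P(4) = -14/3.
The minimum over the interval is -629/48, attained at t = 5/2.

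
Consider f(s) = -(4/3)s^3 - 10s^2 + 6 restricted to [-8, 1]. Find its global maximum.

146/3

The derivative is -4s^2 - 20s, which vanishes at s = -5 and s = 0.
Evaluating at the critical points and endpoints: f(-8) = 146/3,  f(-5) = -232/3,  f(0) = 6,  f(1) = -16/3.
The maximum over the interval is 146/3, attained at s = -8.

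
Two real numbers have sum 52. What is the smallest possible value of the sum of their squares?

With a + b = 52, a^2 + b^2 = a^2 + (52 − a)^2.
The derivative 2a − 2(52 − a) = 4a − 104 vanishes at a = 26; second derivative 4 > 0, a minimum.
The minimum is 2·(26)^2 = 1352.

1352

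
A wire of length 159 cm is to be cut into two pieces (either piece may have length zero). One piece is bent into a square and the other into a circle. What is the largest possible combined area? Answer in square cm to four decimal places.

2011.7981

Let x be the length used for the square. Square side x/4; circle radius (159−x)/(2π).
A(x) = (x/4)² + π·((159−x)/(2π))² = x²/16 + (159−x)²/(4π) for 0 ≤ x ≤ 159. A'(x) = x/8 − (159−x)/(2π) = 0 gives x = 4·159/(π+4) ≈ 89.0558.
A'' > 0, so the interior critical point is a minimum; the maximum is at an endpoint. A(0) = 2011.7981 and A(159) = 1580.0625, so the largest area is 2011.7981.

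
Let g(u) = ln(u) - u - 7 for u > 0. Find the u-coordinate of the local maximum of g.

1

g'(u) = 1/u − 1 = 0 gives u = 1.
g''(u) = -1/u², which is negative for u > 0, so this is a local maximum.
g(1) = 1·ln(1) - 1 - 7 ≈ -8.0000.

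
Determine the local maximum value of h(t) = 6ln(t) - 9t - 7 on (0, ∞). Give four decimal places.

h'(t) = 6/t − 9 = 0 gives t = 2/3.
h''(t) = -6/t², which is negative for t > 0, so this is a local maximum.
h(2/3) = 6·ln(2/3) - 6 - 7 ≈ -15.4328.

-15.4328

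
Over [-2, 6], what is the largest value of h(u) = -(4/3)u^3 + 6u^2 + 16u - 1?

221/3

h'(u) = -4u^2 + 12u + 16, which vanishes at u = -1 and u = 4.
Compare values at every candidate in [-2, 6]: h(-2) = 5/3, h(-1) = -29/3, h(4) = 221/3, h(6) = 23.
The maximum over the interval is 221/3, attained at u = 4.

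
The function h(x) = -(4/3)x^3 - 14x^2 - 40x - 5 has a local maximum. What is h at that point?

h'(x) = -4x^2 - 28x - 40 = 0 at x = -5, -2.
Since h''(x) = -8x - 28, we get h''(-5) = 12 > 0 ⇒ local minimum; h''(-2) = -12 < 0 ⇒ local maximum.
So the local maximum value is h(-2) = 89/3.

89/3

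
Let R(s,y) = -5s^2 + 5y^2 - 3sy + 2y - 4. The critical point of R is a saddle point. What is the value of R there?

-456/109

∂R/∂s = -10s - 3y = 0 and ∂R/∂y = -3s + 10y + 2 = 0, so (s, y) = (6/109, -20/109).
The Hessian has R_{ss} = -10, R_{yy} = 10, R_{sy} = -3, giving D = -109 < 0, so the point is a saddle point.
R(6/109, -20/109) = -456/109.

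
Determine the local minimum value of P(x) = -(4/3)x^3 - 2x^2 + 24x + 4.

Critical points: P'(x) = -4x^2 - 4x + 24 vanishes at x = -3, 2.
Since P''(x) = -8x - 4, we get P''(-3) = 20 > 0 ⇒ local minimum; P''(2) = -20 < 0 ⇒ local maximum.
The local minimum is P(-3) = -50.

-50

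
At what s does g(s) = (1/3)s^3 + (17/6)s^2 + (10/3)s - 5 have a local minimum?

-2/3

g'(s) = s^2 + (17/3)s + 10/3. Setting g'(s) = 0 gives s ∈ {-5, -2/3}.
Second-derivative test with g''(s) = 2s + 17/3: g''(-5) = -13/3 < 0 ⇒ local maximum; g''(-2/3) = 13/3 > 0 ⇒ local minimum.
So the local minimum value is g(-2/3) = -491/81.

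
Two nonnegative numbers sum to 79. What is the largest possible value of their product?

With x + y = 79, the product is P(x) = x(79 − x).
P'(x) = 79 − 2x = 0 gives x = 79/2; P'' = −2 < 0, so this is the maximum.
P = 79/2·79/2 = 6241/4.

6241/4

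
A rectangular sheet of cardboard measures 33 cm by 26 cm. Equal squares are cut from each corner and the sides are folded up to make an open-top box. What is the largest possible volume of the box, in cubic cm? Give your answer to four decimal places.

With cut size x, the volume is V(x) = x(33 − 2x)(26 − 2x) for 0 < x < 13.
V'(x) = 12x^2 − 236x + 858. Setting V'(x) = 0 gives x ≈ 4.8139 (the root in (0, 13)).
V''(x) = 24x − 236 is negative there, so this is the maximum; V ≈ 1842.0597.

1842.0597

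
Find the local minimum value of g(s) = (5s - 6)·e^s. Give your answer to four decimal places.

By the product rule, g'(s) = (5s - 1)·e^s. Since e^s > 0, the only critical point is s = 1/5.
g''(1/5) has the same sign as 5 > 0, so this is a local minimum.
g(1/5) = (-5)·e^(1/5) ≈ -6.1070.

-6.1070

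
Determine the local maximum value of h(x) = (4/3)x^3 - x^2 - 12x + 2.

h'(x) = 4x^2 - 2x - 12 = 0 at x = -3/2, 2.
Since h''(x) = 8x - 2, we get h''(-3/2) = -14 < 0 ⇒ local maximum; h''(2) = 14 > 0 ⇒ local minimum.
The local maximum is h(-3/2) = 53/4.

53/4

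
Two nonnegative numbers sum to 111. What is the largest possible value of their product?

12321/4

With x + y = 111, the product is P(x) = x(111 − x).
P'(x) = 111 − 2x = 0 gives x = 111/2; P'' = −2 < 0, so this is the maximum.
P = 111/2·111/2 = 12321/4.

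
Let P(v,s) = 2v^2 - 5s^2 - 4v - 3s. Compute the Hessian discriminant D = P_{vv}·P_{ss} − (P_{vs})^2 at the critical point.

∂P/∂v = 4v - 4 = 0 and ∂P/∂s = -10s - 3 = 0, so (v, s) = (1, -3/10).
The Hessian has P_{vv} = 4, P_{ss} = -10, P_{vs} = 0, giving D = -40 < 0, so the point is a saddle point.
D = (4)·(-10) − (0)^2 = -40.

-40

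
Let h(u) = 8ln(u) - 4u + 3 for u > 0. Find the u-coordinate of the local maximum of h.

h'(u) = 8/u − 4 = 0 gives u = 2.
h''(u) = -8/u², which is negative for u > 0, so this is a local maximum.
h(2) = 8·ln(2) - 8 + 3 ≈ 0.5452.

2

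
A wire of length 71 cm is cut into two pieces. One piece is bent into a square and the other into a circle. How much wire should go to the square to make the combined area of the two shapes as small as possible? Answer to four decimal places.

39.7670

Let x be the length used for the square. Square side x/4; circle radius (71−x)/(2π).
A(x) = (x/4)² + π·((71−x)/(2π))² = x²/16 + (71−x)²/(4π) for 0 ≤ x ≤ 71. A'(x) = x/8 − (71−x)/(2π) = 0 gives x = 4·71/(π+4) ≈ 39.7670.
A'' = 1/8 + 1/(2π) > 0, so this gives the minimum combined area; x ≈ 39.7670 cm to the square.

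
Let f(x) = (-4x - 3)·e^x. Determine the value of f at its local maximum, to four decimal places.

0.6951

Differentiating with the product rule gives f'(x) = (-4x - 7)·e^x. Since e^x > 0, the only critical point is x = -7/4.
f''(-7/4) has the same sign as -4 < 0, so this is a local maximum.
f(-7/4) = (4)·e^(-7/4) ≈ 0.6951.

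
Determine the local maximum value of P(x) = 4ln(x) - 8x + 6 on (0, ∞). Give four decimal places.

P'(x) = 4/x − 8 = 0 gives x = 1/2.
P''(x) = -4/x², which is negative for x > 0, so this is a local maximum.
P(1/2) = 4·ln(1/2) - 4 + 6 ≈ -0.7726.

-0.7726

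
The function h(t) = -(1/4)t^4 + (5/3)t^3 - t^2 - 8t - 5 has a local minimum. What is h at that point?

Critical points: h'(t) = -t^3 + 5t^2 - 2t - 8 vanishes at t = -1, 2, 4.
Since h''(t) = -3t^2 + 10t - 2, we get h''(-1) = -15 < 0 ⇒ local maximum; h''(2) = 6 > 0 ⇒ local minimum; h''(4) = -10 < 0 ⇒ local maximum.
The local minimum is h(2) = -47/3.

-47/3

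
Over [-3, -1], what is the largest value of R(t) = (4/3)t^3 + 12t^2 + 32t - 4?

-76/3

R'(t) = 4t^2 + 24t + 32, whose only zero in [-3, -1] is t = -2.
Candidates: R(-3) = -28, R(-2) = -92/3, R(-1) = -76/3.
Hence the absolute maximum is -76/3 at t = -1.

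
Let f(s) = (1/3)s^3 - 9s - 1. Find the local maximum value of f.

17

f'(s) = s^2 - 9 = 0 at s = -3, 3.
Second-derivative test with f''(s) = 2s: f''(-3) = -6 < 0 ⇒ local maximum; f''(3) = 6 > 0 ⇒ local minimum.
Thus f has its local maximum at s = -3, with value 17.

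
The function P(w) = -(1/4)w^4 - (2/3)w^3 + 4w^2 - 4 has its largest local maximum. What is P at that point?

Critical points: P'(w) = -w^3 - 2w^2 + 8w vanishes at w = -4, 0, 2.
P''(w) = -3w^2 - 4w + 8. P''(-4) = -24 < 0 ⇒ local maximum; P''(0) = 8 > 0 ⇒ local minimum; P''(2) = -12 < 0 ⇒ local maximum.
Thus P has its largest local maximum at w = -4, with value 116/3.

116/3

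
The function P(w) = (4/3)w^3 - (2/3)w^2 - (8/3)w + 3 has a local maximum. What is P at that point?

Critical points: P'(w) = 4w^2 - (4/3)w - 8/3 vanishes at w = -2/3, 1.
Second-derivative test with P''(w) = 8w - 4/3: P''(-2/3) = -20/3 < 0 ⇒ local maximum; P''(1) = 20/3 > 0 ⇒ local minimum.
The local maximum is P(-2/3) = 331/81.

331/81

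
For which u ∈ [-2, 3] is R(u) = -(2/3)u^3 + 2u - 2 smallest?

3

The derivative is -2u^2 + 2, which vanishes at u = -1 and u = 1.
Compare values at every candidate in [-2, 3]: R(-2) = -2/3,  R(-1) = -10/3,  R(1) = -2/3,  R(3) = -14.
Hence the absolute minimum is -14 at u = 3.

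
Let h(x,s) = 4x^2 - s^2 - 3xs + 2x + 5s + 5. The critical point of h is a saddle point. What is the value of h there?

∂h/∂x = 8x - 3s + 2 = 0 and ∂h/∂s = -3x - 2s + 5 = 0, so (x, s) = (11/25, 46/25).
The Hessian has h_{xx} = 8, h_{ss} = -2, h_{xs} = -3, giving D = -25 < 0, so the point is a saddle point.
h(11/25, 46/25) = 251/25.

251/25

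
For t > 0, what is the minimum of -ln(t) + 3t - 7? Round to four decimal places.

f'(t) = -1/t + 3 = 0 gives t = 1/3.
f''(t) = 1/t², which is positive for t > 0, so this is a local minimum.
f(1/3) = -1·ln(1/3) + 1 - 7 ≈ -4.9014.

-4.9014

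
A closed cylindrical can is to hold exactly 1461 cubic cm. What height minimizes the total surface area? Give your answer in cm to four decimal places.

12.2985

With radius r and height h, πr²h = 1461 so h = 1461/(πr²), and S(r) = 2πr² + 2πrh = 2πr² + 2·1461/r.
S'(r) = 4πr − 2·1461/r² = 0 ⇒ r³ = 1461/(2π), so r ≈ 6.1493 and h = 2r ≈ 12.2985.
S''(r) = 4π + 4·1461/r³ > 0, so this is the minimum; S ≈ 712.7677.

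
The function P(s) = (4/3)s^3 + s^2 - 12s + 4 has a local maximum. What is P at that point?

P'(s) = 4s^2 + 2s - 12 = 0 at s = -2, 3/2.
Second-derivative test with P''(s) = 8s + 2: P''(-2) = -14 < 0 ⇒ local maximum; P''(3/2) = 14 > 0 ⇒ local minimum.
Thus P has its local maximum at s = -2, with value 64/3.

64/3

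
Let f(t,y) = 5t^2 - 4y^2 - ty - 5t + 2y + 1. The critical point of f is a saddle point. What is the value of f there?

-1/9

∂f/∂t = 10t - y - 5 = 0 and ∂f/∂y = -t - 8y + 2 = 0, so (t, y) = (14/27, 5/27).
The Hessian has f_{tt} = 10, f_{yy} = -8, f_{ty} = -1, giving D = -81 < 0, so the point is a saddle point.
f(14/27, 5/27) = -1/9.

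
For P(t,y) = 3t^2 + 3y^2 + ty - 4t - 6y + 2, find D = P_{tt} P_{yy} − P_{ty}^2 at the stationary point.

∂P/∂t = 6t + y - 4 = 0 and ∂P/∂y = t + 6y - 6 = 0, so (t, y) = (18/35, 32/35).
The Hessian has P_{tt} = 6, P_{yy} = 6, P_{ty} = 1, giving D = 35 > 0 with P_{tt} > 0, so the point is a local minimum.
D = (6)·(6) − (1)^2 = 35.

35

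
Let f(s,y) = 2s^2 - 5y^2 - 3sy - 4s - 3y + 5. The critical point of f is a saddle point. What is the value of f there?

219/49

∂f/∂s = 4s - 3y - 4 = 0 and ∂f/∂y = -3s - 10y - 3 = 0, so (s, y) = (31/49, -24/49).
The Hessian has f_{ss} = 4, f_{yy} = -10, f_{sy} = -3, giving D = -49 < 0, so the point is a saddle point.
f(31/49, -24/49) = 219/49.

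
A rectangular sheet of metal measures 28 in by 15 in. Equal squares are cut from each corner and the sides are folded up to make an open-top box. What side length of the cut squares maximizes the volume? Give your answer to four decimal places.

3.1218

With cut size x, the volume is V(x) = x(28 − 2x)(15 − 2x) for 0 < x < 7.5.
V'(x) = 12x^2 − 172x + 420. Setting V'(x) = 0 gives x ≈ 3.1218 (the root in (0, 7.5)).
V''(x) = 24x − 172 is negative there, so this is the maximum; V ≈ 594.7271.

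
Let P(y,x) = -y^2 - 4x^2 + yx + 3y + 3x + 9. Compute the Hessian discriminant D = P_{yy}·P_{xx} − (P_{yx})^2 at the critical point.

∂P/∂y = -2y + x + 3 = 0 and ∂P/∂x = y - 8x + 3 = 0, so (y, x) = (9/5, 3/5).
The Hessian has P_{yy} = -2, P_{xx} = -8, P_{yx} = 1, giving D = 15 > 0 with P_{yy} < 0, so the point is a local maximum.
D = (-2)·(-8) − (1)^2 = 15.

15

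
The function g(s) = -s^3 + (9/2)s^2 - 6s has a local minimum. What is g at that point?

Critical points: g'(s) = -3s^2 + 9s - 6 vanishes at s = 1, 2.
Second-derivative test with g''(s) = -6s + 9: g''(1) = 3 > 0 ⇒ local minimum; g''(2) = -3 < 0 ⇒ local maximum.
Thus g has its local minimum at s = 1, with value -5/2.

-5/2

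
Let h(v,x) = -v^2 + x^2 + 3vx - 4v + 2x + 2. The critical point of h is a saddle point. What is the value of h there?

∂h/∂v = -2v + 3x - 4 = 0 and ∂h/∂x = 3v + 2x + 2 = 0, so (v, x) = (-14/13, 8/13).
The Hessian has h_{vv} = -2, h_{xx} = 2, h_{vx} = 3, giving D = -13 < 0, so the point is a saddle point.
h(-14/13, 8/13) = 62/13.

62/13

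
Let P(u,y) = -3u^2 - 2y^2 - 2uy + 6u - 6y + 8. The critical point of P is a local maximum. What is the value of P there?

∂P/∂u = -6u - 2y + 6 = 0 and ∂P/∂y = -2u - 4y - 6 = 0, so (u, y) = (9/5, -12/5).
The Hessian has P_{uu} = -6, P_{yy} = -4, P_{uy} = -2, giving D = 20 > 0 with P_{uu} < 0, so the point is a local maximum.
P(9/5, -12/5) = 103/5.

103/5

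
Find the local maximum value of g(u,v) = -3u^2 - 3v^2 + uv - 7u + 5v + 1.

∂g/∂u = -6u + v - 7 = 0 and ∂g/∂v = u - 6v + 5 = 0, so (u, v) = (-37/35, 23/35).
The Hessian has g_{uu} = -6, g_{vv} = -6, g_{uv} = 1, giving D = 35 > 0 with g_{uu} < 0, so the point is a local maximum.
g(-37/35, 23/35) = 222/35.

222/35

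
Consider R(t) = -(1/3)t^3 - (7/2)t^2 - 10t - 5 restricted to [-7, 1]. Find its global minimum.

-113/6

Differentiating, R'(t) = -t^2 - 7t - 10; which vanishes at t = -5 and t = -2.
Evaluating at the critical points and endpoints: R(-7) = 47/6,  R(-5) = -5/6,  R(-2) = 11/3,  R(1) = -113/6.
Hence the absolute minimum is -113/6 at t = 1.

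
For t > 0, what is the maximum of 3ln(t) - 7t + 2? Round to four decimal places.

-3.5419

P'(t) = 3/t − 7 = 0 gives t = 3/7.
P''(t) = -3/t², which is negative for t > 0, so this is a local maximum.
P(3/7) = 3·ln(3/7) - 3 + 2 ≈ -3.5419.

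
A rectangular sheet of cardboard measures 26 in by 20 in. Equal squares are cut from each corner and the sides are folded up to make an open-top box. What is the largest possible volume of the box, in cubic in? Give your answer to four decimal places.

867.1958

With cut size x, the volume is V(x) = x(26 − 2x)(20 − 2x) for 0 < x < 10.
V'(x) = 12x^2 − 184x + 520. Setting V'(x) = 0 gives x ≈ 3.7367 (the root in (0, 10)).
V''(x) = 24x − 184 is negative there, so this is the maximum; V ≈ 867.1958.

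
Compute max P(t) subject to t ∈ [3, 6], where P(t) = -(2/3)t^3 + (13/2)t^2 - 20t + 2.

-50/3

P'(t) = -2t^2 + 13t - 20, whose only zero in [3, 6] is t = 4.
Compare values at every candidate in [3, 6]: P(3) = -35/2, P(4) = -50/3, P(6) = -28.
Hence the absolute maximum is -50/3 at t = 4.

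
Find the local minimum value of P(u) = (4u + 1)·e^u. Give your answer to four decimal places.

-1.1460

Differentiating with the product rule gives P'(u) = (4u + 5)·e^u. Since e^u > 0, the only critical point is u = -5/4.
P''(-5/4) has the same sign as 4 > 0, so this is a local minimum.
P(-5/4) = (-4)·e^(-5/4) ≈ -1.1460.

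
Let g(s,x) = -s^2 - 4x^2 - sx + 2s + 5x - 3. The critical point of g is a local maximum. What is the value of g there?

∂g/∂s = -2s - x + 2 = 0 and ∂g/∂x = -s - 8x + 5 = 0, so (s, x) = (11/15, 8/15).
The Hessian has g_{ss} = -2, g_{xx} = -8, g_{sx} = -1, giving D = 15 > 0 with g_{ss} < 0, so the point is a local maximum.
g(11/15, 8/15) = -14/15.

-14/15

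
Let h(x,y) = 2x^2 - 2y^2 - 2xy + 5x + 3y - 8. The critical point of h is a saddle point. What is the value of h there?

∂h/∂x = 4x - 2y + 5 = 0 and ∂h/∂y = -2x - 4y + 3 = 0, so (x, y) = (-7/10, 11/10).
The Hessian has h_{xx} = 4, h_{yy} = -4, h_{xy} = -2, giving D = -20 < 0, so the point is a saddle point.
h(-7/10, 11/10) = -81/10.

-81/10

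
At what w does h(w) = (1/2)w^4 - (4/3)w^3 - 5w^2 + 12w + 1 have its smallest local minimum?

-2

Critical points: h'(w) = 2w^3 - 4w^2 - 10w + 12 vanishes at w = -2, 1, 3.
Since h''(w) = 6w^2 - 8w - 10, we get h''(-2) = 30 > 0 ⇒ local minimum; h''(1) = -12 < 0 ⇒ local maximum; h''(3) = 20 > 0 ⇒ local minimum.
So the smallest local minimum value is h(-2) = -73/3.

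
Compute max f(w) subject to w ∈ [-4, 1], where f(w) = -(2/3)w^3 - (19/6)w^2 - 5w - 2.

The derivative is -2w^2 - (19/3)w - 5, which vanishes at w = -5/3 and w = -3/2.
Compare values at every candidate in [-4, 1]: f(-4) = 10; f(-5/3) = 101/162; f(-3/2) = 5/8; f(1) = -65/6.
The maximum over the interval is 10, attained at w = -4.

10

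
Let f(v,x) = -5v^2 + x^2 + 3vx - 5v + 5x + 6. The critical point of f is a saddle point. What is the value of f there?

∂f/∂v = -10v + 3x - 5 = 0 and ∂f/∂x = 3v + 2x + 5 = 0, so (v, x) = (-25/29, -35/29).
The Hessian has f_{vv} = -10, f_{xx} = 2, f_{vx} = 3, giving D = -29 < 0, so the point is a saddle point.
f(-25/29, -35/29) = 149/29.

149/29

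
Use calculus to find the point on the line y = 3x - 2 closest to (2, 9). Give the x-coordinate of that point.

Minimize D(x)^2 = (x - 2)^2 + (3x - 11)^2.
d/dx[D^2] = 2(x - 2) + 2·3·(3x - 11) = 0 ⇒ x = 7/2.
Then y = 17/2 and the distance is √(5/2) ≈ 1.5811.

7/2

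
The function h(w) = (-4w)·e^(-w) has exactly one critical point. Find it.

1

h'(w) = (-4)·e^(-w) + (-4w)·(-1)·e^(-w) = (4w - 4)·e^(-w). Since e^(-w) > 0, the only critical point is w = 1.
h''(1) has the same sign as 4 > 0, so this is a local minimum.
h(1) = (-4)·e^(-1) ≈ -1.4715.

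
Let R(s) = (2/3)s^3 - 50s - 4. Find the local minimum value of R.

R'(s) = 2s^2 - 50 = 0 at s = -5, 5.
Since R''(s) = 4s, we get R''(-5) = -20 < 0 ⇒ local maximum; R''(5) = 20 > 0 ⇒ local minimum.
So the local minimum value is R(5) = -512/3.

-512/3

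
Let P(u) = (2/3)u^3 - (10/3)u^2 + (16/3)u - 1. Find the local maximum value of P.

143/81

Critical points: P'(u) = 2u^2 - (20/3)u + 16/3 vanishes at u = 4/3, 2.
Since P''(u) = 4u - 20/3, we get P''(4/3) = -4/3 < 0 ⇒ local maximum; P''(2) = 4/3 > 0 ⇒ local minimum.
Thus P has its local maximum at u = 4/3, with value 143/81.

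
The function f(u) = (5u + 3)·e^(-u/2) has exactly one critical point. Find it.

f'(u) = 5·e^(-u/2) + (5u + 3)·(-1/2)·e^(-u/2) = (-(5/2)u + 7/2)·e^(-u/2). Since e^(-u/2) > 0, the only critical point is u = 7/5.
f''(7/5) has the same sign as -5/2 < 0, so this is a local maximum.
f(7/5) = (10)·e^(-7/10) ≈ 4.9659.

7/5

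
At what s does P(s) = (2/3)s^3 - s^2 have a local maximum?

0

Critical points: P'(s) = 2s^2 - 2s vanishes at s = 0, 1.
Since P''(s) = 4s - 2, we get P''(0) = -2 < 0 ⇒ local maximum; P''(1) = 2 > 0 ⇒ local minimum.
The local maximum is P(0) = 0.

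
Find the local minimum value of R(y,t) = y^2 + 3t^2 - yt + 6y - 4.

∂R/∂y = 2y - t + 6 = 0 and ∂R/∂t = -y + 6t = 0, so (y, t) = (-36/11, -6/11).
The Hessian has R_{yy} = 2, R_{tt} = 6, R_{yt} = -1, giving D = 11 > 0 with R_{yy} > 0, so the point is a local minimum.
R(-36/11, -6/11) = -152/11.

-152/11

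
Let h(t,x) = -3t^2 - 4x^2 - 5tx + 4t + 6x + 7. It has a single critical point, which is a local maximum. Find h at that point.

213/23

∂h/∂t = -6t - 5x + 4 = 0 and ∂h/∂x = -5t - 8x + 6 = 0, so (t, x) = (2/23, 16/23).
The Hessian has h_{tt} = -6, h_{xx} = -8, h_{tx} = -5, giving D = 23 > 0 with h_{tt} < 0, so the point is a local maximum.
h(2/23, 16/23) = 213/23.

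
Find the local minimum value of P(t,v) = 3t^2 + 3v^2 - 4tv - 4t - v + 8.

93/20

∂P/∂t = 6t - 4v - 4 = 0 and ∂P/∂v = -4t + 6v - 1 = 0, so (t, v) = (7/5, 11/10).
The Hessian has P_{tt} = 6, P_{vv} = 6, P_{tv} = -4, giving D = 20 > 0 with P_{tt} > 0, so the point is a local minimum.
P(7/5, 11/10) = 93/20.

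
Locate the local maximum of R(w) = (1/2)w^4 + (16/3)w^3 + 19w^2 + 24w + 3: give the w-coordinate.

Critical points: R'(w) = 2w^3 + 16w^2 + 38w + 24 vanishes at w = -4, -3, -1.
R''(w) = 6w^2 + 32w + 38. R''(-4) = 6 > 0 ⇒ local minimum; R''(-3) = -4 < 0 ⇒ local maximum; R''(-1) = 12 > 0 ⇒ local minimum.
Thus R has its local maximum at w = -3, with value -3/2.

-3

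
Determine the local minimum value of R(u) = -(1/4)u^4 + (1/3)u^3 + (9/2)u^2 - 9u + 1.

R'(u) = -u^3 + u^2 + 9u - 9 = 0 at u = -3, 1, 3.
R''(u) = -3u^2 + 2u + 9. R''(-3) = -24 < 0 ⇒ local maximum; R''(1) = 8 > 0 ⇒ local minimum; R''(3) = -12 < 0 ⇒ local maximum.
The local minimum is R(1) = -41/12.

-41/12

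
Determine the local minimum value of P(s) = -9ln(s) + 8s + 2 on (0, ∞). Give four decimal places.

P'(s) = -9/s + 8 = 0 gives s = 9/8.
P''(s) = 9/s², which is positive for s > 0, so this is a local minimum.
P(9/8) = -9·ln(9/8) + 9 + 2 ≈ 9.9400.

9.9400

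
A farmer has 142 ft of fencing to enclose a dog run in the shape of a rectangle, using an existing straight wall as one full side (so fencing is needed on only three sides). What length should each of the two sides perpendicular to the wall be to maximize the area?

71/2

Let the sides perpendicular to the wall have length x and the parallel side y, so 2x + y = 142 and the area is A = xy = x(142 − 2x).
A'(x) = 142 − 4x = 0 gives x = 71/2, and A''(x) = −4 < 0 confirms a maximum.
Then y = 142 − 2·71/2 = 71 and A = 5041/2.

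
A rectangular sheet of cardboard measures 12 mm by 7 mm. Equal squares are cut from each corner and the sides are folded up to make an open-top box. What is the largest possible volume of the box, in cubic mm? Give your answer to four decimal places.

With cut size x, the volume is V(x) = x(12 − 2x)(7 − 2x) for 0 < x < 3.5.
V'(x) = 12x^2 − 76x + 84. Setting V'(x) = 0 gives x ≈ 1.4266 (the root in (0, 3.5)).
V''(x) = 24x − 76 is negative there, so this is the maximum; V ≈ 54.1109.

54.1109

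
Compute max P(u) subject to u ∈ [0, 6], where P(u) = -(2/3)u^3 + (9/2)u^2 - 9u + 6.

Differentiating, P'(u) = -2u^2 + 9u - 9; which vanishes at u = 3/2 and u = 3.
Evaluating at the critical points and endpoints: P(0) = 6; P(3/2) = 3/8; P(3) = 3/2; P(6) = -30.
The maximum over the interval is 6, attained at u = 0.

6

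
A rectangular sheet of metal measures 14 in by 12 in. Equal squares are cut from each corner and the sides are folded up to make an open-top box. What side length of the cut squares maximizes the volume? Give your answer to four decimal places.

With cut size x, the volume is V(x) = x(14 − 2x)(12 − 2x) for 0 < x < 6.
V'(x) = 12x^2 − 104x + 168. Setting V'(x) = 0 gives x ≈ 2.1475 (the root in (0, 6)).
V''(x) = 24x − 104 is negative there, so this is the maximum; V ≈ 160.5837.

2.1475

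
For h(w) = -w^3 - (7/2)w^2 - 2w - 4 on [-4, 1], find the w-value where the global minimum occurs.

1

Differentiating, h'(w) = -3w^2 - 7w - 2; which vanishes at w = -2 and w = -1/3.
Evaluating at the critical points and endpoints: h(-4) = 12,  h(-2) = -6,  h(-1/3) = -199/54,  h(1) = -21/2.
The minimum over the interval is -21/2, attained at w = 1.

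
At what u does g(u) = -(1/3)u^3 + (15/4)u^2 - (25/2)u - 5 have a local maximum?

Critical points: g'(u) = -u^2 + (15/2)u - 25/2 vanishes at u = 5/2, 5.
g''(u) = -2u + 15/2. g''(5/2) = 5/2 > 0 ⇒ local minimum; g''(5) = -5/2 < 0 ⇒ local maximum.
Thus g has its local maximum at u = 5, with value -185/12.

5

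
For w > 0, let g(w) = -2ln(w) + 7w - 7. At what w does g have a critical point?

2/7

g'(w) = -2/w + 7 = 0 gives w = 2/7.
g''(w) = 2/w², which is positive for w > 0, so this is a local minimum.
g(2/7) = -2·ln(2/7) + 2 - 7 ≈ -2.4945.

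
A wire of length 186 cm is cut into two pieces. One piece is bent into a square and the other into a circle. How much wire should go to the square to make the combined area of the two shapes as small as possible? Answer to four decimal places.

104.1784

Let x be the length used for the square. Square side x/4; circle radius (186−x)/(2π).
A(x) = (x/4)² + π·((186−x)/(2π))² = x²/16 + (186−x)²/(4π) for 0 ≤ x ≤ 186. A'(x) = x/8 − (186−x)/(2π) = 0 gives x = 4·186/(π+4) ≈ 104.1784.
A'' = 1/8 + 1/(2π) > 0, so this gives the minimum combined area; x ≈ 104.1784 cm to the square.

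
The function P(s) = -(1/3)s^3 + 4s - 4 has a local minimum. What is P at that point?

P'(s) = -s^2 + 4. Setting P'(s) = 0 gives s ∈ {-2, 2}.
P''(s) = -2s. P''(-2) = 4 > 0 ⇒ local minimum; P''(2) = -4 < 0 ⇒ local maximum.
So the local minimum value is P(-2) = -28/3.

-28/3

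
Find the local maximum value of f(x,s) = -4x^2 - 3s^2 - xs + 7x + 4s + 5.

418/47

∂f/∂x = -8x - s + 7 = 0 and ∂f/∂s = -x - 6s + 4 = 0, so (x, s) = (38/47, 25/47).
The Hessian has f_{xx} = -8, f_{ss} = -6, f_{xs} = -1, giving D = 47 > 0 with f_{xx} < 0, so the point is a local maximum.
f(38/47, 25/47) = 418/47.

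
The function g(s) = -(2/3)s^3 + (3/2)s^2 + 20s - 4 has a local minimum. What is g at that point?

g'(s) = -2s^2 + 3s + 20. Setting g'(s) = 0 gives s ∈ {-5/2, 4}.
g''(s) = -4s + 3. g''(-5/2) = 13 > 0 ⇒ local minimum; g''(4) = -13 < 0 ⇒ local maximum.
Thus g has its local minimum at s = -5/2, with value -821/24.

-821/24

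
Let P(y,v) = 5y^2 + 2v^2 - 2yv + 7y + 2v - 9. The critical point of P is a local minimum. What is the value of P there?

-235/18

∂P/∂y = 10y - 2v + 7 = 0 and ∂P/∂v = -2y + 4v + 2 = 0, so (y, v) = (-8/9, -17/18).
The Hessian has P_{yy} = 10, P_{vv} = 4, P_{yv} = -2, giving D = 36 > 0 with P_{yy} > 0, so the point is a local minimum.
P(-8/9, -17/18) = -235/18.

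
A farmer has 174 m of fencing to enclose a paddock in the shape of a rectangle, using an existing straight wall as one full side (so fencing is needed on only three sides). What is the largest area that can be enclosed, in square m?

Let the sides perpendicular to the wall have length x and the parallel side y, so 2x + y = 174 and the area is A = xy = x(174 − 2x).
A'(x) = 174 − 4x = 0 gives x = 87/2, and A''(x) = −4 < 0 confirms a maximum.
Then y = 174 − 2·87/2 = 87 and A = 7569/2.

7569/2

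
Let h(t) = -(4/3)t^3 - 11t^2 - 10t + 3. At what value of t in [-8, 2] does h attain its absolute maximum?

h'(t) = -4t^2 - 22t - 10, which vanishes at t = -5 and t = -1/2.
Evaluating at the critical points and endpoints: h(-8) = 185/3; h(-5) = -166/3; h(-1/2) = 65/12; h(2) = -215/3.
The maximum over the interval is 185/3, attained at t = -8.

-8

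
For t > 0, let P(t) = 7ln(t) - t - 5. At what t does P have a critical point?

7

P'(t) = 7/t − 1 = 0 gives t = 7.
P''(t) = -7/t², which is negative for t > 0, so this is a local maximum.
P(7) = 7·ln(7) - 7 - 5 ≈ 1.6214.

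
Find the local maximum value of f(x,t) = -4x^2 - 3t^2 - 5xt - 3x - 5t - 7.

∂f/∂x = -8x - 5t - 3 = 0 and ∂f/∂t = -5x - 6t - 5 = 0, so (x, t) = (7/23, -25/23).
The Hessian has f_{xx} = -8, f_{tt} = -6, f_{xt} = -5, giving D = 23 > 0 with f_{xx} < 0, so the point is a local maximum.
f(7/23, -25/23) = -109/23.

-109/23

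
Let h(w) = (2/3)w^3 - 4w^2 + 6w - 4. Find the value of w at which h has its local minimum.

3

h'(w) = 2w^2 - 8w + 6 = 0 at w = 1, 3.
h''(w) = 4w - 8. h''(1) = -4 < 0 ⇒ local maximum; h''(3) = 4 > 0 ⇒ local minimum.
The local minimum is h(3) = -4.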